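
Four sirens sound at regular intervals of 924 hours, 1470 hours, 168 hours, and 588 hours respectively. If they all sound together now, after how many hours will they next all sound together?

64680 hours

They coincide at every common multiple of the periods; the first is the LCM.
924 = 2^2 × 3 × 7 × 11
1470 = 2 × 3 × 5 × 7^2
168 = 2^3 × 3 × 7
588 = 2^2 × 3 × 7^2
LCM(924, 1470, 168, 588) = 2^3 × 3 × 5 × 7^2 × 11 = 64680.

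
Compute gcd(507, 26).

507 = 3 × 13^2
26 = 2 × 13
gcd(507, 26) = 13.

13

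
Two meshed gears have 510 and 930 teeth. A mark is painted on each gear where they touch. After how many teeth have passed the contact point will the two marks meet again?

15810 teeth

The first simultaneous occurrence is after LCM of the individual periods.
510 = 2 × 3 × 5 × 17
930 = 2 × 3 × 5 × 31
LCM(510, 930) = 2 × 3 × 5 × 17 × 31 = 15810.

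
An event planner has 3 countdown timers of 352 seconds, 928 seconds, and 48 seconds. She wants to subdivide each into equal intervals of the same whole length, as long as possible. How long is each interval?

16 seconds

The interval must divide each timer length; the longest such is the gcd.
352 = 2^5 × 11
928 = 2^5 × 29
48 = 2^4 × 3
gcd(352, 928, 48) = 2^4 = 16.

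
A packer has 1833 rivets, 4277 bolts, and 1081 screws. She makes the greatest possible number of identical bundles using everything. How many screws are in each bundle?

Number of bundles = gcd(1833, 4277, 1081).
1833 = 3 × 13 × 47
4277 = 7 × 13 × 47
1081 = 23 × 47
gcd(1833, 4277, 1081) = 47.
screws per bundle = 1081 / 47 = 23.

23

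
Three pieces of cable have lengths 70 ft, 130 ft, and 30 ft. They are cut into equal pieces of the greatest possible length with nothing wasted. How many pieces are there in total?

Piece length = gcd(70, 130, 30).
70 = 2 × 5 × 7
130 = 2 × 5 × 13
30 = 2 × 3 × 5
gcd(70, 130, 30) = 2 × 5 = 10.
Total pieces = 70/10 + 130/10 + 30/10 = 7 + 13 + 3 = 23.

23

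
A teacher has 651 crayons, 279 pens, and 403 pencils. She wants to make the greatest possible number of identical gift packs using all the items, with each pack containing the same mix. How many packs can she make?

31 packs

The pack count must divide each quantity, so the greatest is gcd(651, 279, 403).
651 = 3 × 7 × 31
279 = 3^2 × 31
403 = 13 × 31
gcd(651, 279, 403) = 31.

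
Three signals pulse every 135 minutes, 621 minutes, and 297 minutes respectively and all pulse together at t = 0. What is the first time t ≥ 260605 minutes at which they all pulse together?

Joint pulses occur at multiples of LCM(135, 621, 297).
135 = 3^3 × 5
621 = 3^3 × 23
297 = 3^3 × 11
LCM(135, 621, 297) = 3^3 × 5 × 11 × 23 = 34155.
Smallest multiple of 34155 that is ≥ 260605: ⌈260605/34155⌉ × 34155 = 8 × 34155 = 273240.

273240 minutes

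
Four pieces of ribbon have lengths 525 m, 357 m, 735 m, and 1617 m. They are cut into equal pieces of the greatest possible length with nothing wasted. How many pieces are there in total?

Piece length = gcd(525, 357, 735, 1617).
525 = 3 × 5^2 × 7
357 = 3 × 7 × 17
735 = 3 × 5 × 7^2
1617 = 3 × 7^2 × 11
gcd(525, 357, 735, 1617) = 3 × 7 = 21.
Total pieces = 525/21 + 357/21 + 735/21 + 1617/21 = 25 + 17 + 35 + 77 = 154.

154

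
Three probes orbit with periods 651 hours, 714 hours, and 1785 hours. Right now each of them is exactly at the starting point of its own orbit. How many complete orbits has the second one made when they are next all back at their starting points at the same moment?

155 orbits

All finish a whole number of cycles simultaneously at t = LCM of the periods.
651 = 3 × 7 × 31
714 = 2 × 3 × 7 × 17
1785 = 3 × 5 × 7 × 17
LCM(651, 714, 1785) = 2 × 3 × 5 × 7 × 17 × 31 = 110670.
Orbits for period 714: 110670 / 714 = 155.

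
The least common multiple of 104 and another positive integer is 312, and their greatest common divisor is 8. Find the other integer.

24

gcd × lcm = product of the two integers, so the other integer is (8 × 312) / 104 = 24.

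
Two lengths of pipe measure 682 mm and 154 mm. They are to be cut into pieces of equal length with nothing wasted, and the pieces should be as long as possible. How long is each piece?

Each piece length must divide every original length, so the longest possible is gcd(682, 154).
682 = 2 × 11 × 31
154 = 2 × 7 × 11
gcd(682, 154) = 2 × 11 = 22.

22 mm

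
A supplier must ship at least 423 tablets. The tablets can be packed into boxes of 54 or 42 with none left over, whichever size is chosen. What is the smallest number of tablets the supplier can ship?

The number of tablets must be a common multiple of 54 and 42, so a multiple of their LCM.
54 = 2 × 3^3
42 = 2 × 3 × 7
LCM(54, 42) = 2 × 3^3 × 7 = 378.
Smallest multiple of 378 that is ≥ 423: ⌈423/378⌉ × 378 = 2 × 378 = 756.

756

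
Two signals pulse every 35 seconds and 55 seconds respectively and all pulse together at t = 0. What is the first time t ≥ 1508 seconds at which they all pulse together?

1540 seconds

Joint pulses occur at multiples of LCM(35, 55).
35 = 5 × 7
55 = 5 × 11
LCM(35, 55) = 5 × 7 × 11 = 385.
Smallest multiple of 385 that is ≥ 1508: ⌈1508/385⌉ × 385 = 4 × 385 = 1540.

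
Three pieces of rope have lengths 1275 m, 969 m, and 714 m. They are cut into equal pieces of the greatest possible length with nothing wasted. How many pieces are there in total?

58

Piece length = gcd(1275, 969, 714).
1275 = 3 × 5^2 × 17
969 = 3 × 17 × 19
714 = 2 × 3 × 7 × 17
gcd(1275, 969, 714) = 3 × 17 = 51.
Total pieces = 1275/51 + 969/51 + 714/51 = 25 + 19 + 14 = 58.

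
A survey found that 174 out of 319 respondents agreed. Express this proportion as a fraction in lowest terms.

6/11

174 = 2 × 3 × 29
319 = 11 × 29
gcd(174, 319) = 29.
Divide numerator and denominator by 29: 174/319 = 6/11.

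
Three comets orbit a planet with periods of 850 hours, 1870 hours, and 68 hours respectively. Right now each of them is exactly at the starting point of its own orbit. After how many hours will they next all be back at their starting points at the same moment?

18700 hours

The first simultaneous occurrence is after LCM of the individual periods.
850 = 2 × 5^2 × 17
1870 = 2 × 5 × 11 × 17
68 = 2^2 × 17
LCM(850, 1870, 68) = 2^2 × 5^2 × 11 × 17 = 18700.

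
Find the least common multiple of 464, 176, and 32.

464 = 2^4 × 29
176 = 2^4 × 11
32 = 2^5
LCM(464, 176, 32) = 2^5 × 11 × 29 = 10208.

10208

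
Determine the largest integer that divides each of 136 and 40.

136 = 2^3 × 17
40 = 2^3 × 5
gcd(136, 40) = 2^3 = 8.

8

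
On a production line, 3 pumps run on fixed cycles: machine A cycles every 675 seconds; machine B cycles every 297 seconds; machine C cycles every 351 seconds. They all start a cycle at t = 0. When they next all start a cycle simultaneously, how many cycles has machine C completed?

They are all back at their starting positions together after one LCM of the periods.
675 = 3^3 × 5^2
297 = 3^3 × 11
351 = 3^3 × 13
LCM(675, 297, 351) = 3^3 × 5^2 × 11 × 13 = 96525.
Cycles for period 351: 96525 / 351 = 275.

275 cycles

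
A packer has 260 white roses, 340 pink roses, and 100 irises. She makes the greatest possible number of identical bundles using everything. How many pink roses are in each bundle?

Number of bundles = gcd(260, 340, 100).
260 = 2^2 × 5 × 13
340 = 2^2 × 5 × 17
100 = 2^2 × 5^2
gcd(260, 340, 100) = 2^2 × 5 = 20.
pink roses per bundle = 340 / 20 = 17.

17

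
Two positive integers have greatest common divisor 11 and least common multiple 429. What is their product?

For any two positive integers, gcd × lcm = product = 11 × 429 = 4719.

4719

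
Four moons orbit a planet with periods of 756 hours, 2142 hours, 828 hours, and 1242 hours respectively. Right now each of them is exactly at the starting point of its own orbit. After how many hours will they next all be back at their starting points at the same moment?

The first simultaneous occurrence is after LCM of the individual periods.
756 = 2^2 × 3^3 × 7
2142 = 2 × 3^2 × 7 × 17
828 = 2^2 × 3^2 × 23
1242 = 2 × 3^3 × 23
LCM(756, 2142, 828, 1242) = 2^2 × 3^3 × 7 × 17 × 23 = 295596.

295596 hours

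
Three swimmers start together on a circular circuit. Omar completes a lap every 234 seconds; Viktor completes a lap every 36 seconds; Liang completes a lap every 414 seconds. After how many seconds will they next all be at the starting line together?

The first simultaneous occurrence is after LCM of the individual periods.
234 = 2 × 3^2 × 13
36 = 2^2 × 3^2
414 = 2 × 3^2 × 23
LCM(234, 36, 414) = 2^2 × 3^2 × 13 × 23 = 10764.

10764 seconds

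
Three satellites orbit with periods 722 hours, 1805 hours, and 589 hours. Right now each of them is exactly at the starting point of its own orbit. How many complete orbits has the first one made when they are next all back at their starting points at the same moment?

All finish a whole number of cycles simultaneously at t = LCM of the periods.
722 = 2 × 19^2
1805 = 5 × 19^2
589 = 19 × 31
LCM(722, 1805, 589) = 2 × 5 × 19^2 × 31 = 111910.
Orbits for period 722: 111910 / 722 = 155.

155 orbits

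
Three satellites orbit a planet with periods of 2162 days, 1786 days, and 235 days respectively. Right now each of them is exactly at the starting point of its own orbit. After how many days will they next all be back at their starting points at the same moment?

205390 days

We need the least common multiple of the intervals.
2162 = 2 × 23 × 47
1786 = 2 × 19 × 47
235 = 5 × 47
LCM(2162, 1786, 235) = 2 × 5 × 19 × 23 × 47 = 205390.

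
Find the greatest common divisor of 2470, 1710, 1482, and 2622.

2470 = 2 × 5 × 13 × 19
1710 = 2 × 3^2 × 5 × 19
1482 = 2 × 3 × 13 × 19
2622 = 2 × 3 × 19 × 23
gcd(2470, 1710, 1482, 2622) = 2 × 19 = 38.

38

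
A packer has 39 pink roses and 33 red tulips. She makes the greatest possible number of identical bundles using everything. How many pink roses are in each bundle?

Number of bundles = gcd(39, 33).
39 = 3 × 13
33 = 3 × 11
gcd(39, 33) = 3.
pink roses per bundle = 39 / 3 = 13.

13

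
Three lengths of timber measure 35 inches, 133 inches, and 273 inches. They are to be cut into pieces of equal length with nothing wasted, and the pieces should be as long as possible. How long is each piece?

7 inches

The greatest length dividing all of 35, 133, and 273 is their gcd.
35 = 5 × 7
133 = 7 × 19
273 = 3 × 7 × 13
gcd(35, 133, 273) = 7.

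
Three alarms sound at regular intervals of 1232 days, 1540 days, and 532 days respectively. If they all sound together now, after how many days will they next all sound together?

We need the least common multiple of the intervals.
1232 = 2^4 × 7 × 11
1540 = 2^2 × 5 × 7 × 11
532 = 2^2 × 7 × 19
LCM(1232, 1540, 532) = 2^4 × 5 × 7 × 11 × 19 = 117040.

117040 days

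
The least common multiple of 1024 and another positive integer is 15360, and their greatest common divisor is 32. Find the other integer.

480

gcd × lcm = product of the two integers, so the other integer is (32 × 15360) / 1024 = 480.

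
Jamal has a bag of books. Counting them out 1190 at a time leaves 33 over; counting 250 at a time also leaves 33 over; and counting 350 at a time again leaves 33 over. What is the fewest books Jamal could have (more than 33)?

29783

N − 33 must be a common multiple of 1190, 250, and 350.
1190 = 2 × 5 × 7 × 17
250 = 2 × 5^3
350 = 2 × 5^2 × 7
LCM(1190, 250, 350) = 2 × 5^3 × 7 × 17 = 29750.
Smallest N > 33 is LCM + 33 = 29750 + 33 = 29783.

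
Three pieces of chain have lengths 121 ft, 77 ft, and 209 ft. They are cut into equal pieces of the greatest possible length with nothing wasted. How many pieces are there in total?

Piece length = gcd(121, 77, 209).
121 = 11^2
77 = 7 × 11
209 = 11 × 19
gcd(121, 77, 209) = 11.
Total pieces = 121/11 + 77/11 + 209/11 = 11 + 7 + 19 = 37.

37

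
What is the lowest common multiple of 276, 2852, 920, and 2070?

276 = 2^2 × 3 × 23
2852 = 2^2 × 23 × 31
920 = 2^3 × 5 × 23
2070 = 2 × 3^2 × 5 × 23
LCM(276, 2852, 920, 2070) = 2^3 × 3^2 × 5 × 23 × 31 = 256680.

256680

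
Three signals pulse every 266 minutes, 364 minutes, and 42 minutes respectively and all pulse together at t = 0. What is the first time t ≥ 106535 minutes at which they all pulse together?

Joint pulses occur at multiples of LCM(266, 364, 42).
266 = 2 × 7 × 19
364 = 2^2 × 7 × 13
42 = 2 × 3 × 7
LCM(266, 364, 42) = 2^2 × 3 × 7 × 13 × 19 = 20748.
Smallest multiple of 20748 that is ≥ 106535: ⌈106535/20748⌉ × 20748 = 6 × 20748 = 124488.

124488 minutes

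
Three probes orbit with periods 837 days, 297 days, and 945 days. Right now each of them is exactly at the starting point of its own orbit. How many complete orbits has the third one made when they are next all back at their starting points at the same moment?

The first common completion time is the LCM of the periods.
837 = 3^3 × 31
297 = 3^3 × 11
945 = 3^3 × 5 × 7
LCM(837, 297, 945) = 3^3 × 5 × 7 × 11 × 31 = 322245.
Orbits for period 945: 322245 / 945 = 341.

341 orbits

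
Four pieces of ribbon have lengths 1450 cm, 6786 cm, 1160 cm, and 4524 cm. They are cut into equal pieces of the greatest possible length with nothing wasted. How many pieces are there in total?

240

Piece length = gcd(1450, 6786, 1160, 4524).
1450 = 2 × 5^2 × 29
6786 = 2 × 3^2 × 13 × 29
1160 = 2^3 × 5 × 29
4524 = 2^2 × 3 × 13 × 29
gcd(1450, 6786, 1160, 4524) = 2 × 29 = 58.
Total pieces = 1450/58 + 6786/58 + 1160/58 + 4524/58 = 25 + 117 + 20 + 78 = 240.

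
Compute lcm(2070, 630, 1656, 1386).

2070 = 2 × 3^2 × 5 × 23
630 = 2 × 3^2 × 5 × 7
1656 = 2^3 × 3^2 × 23
1386 = 2 × 3^2 × 7 × 11
LCM(2070, 630, 1656, 1386) = 2^3 × 3^2 × 5 × 7 × 11 × 23 = 637560.

637560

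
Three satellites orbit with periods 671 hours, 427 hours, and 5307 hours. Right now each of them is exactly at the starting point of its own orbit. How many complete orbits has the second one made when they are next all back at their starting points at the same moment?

They are all back at their starting positions together after one LCM of the periods.
671 = 11 × 61
427 = 7 × 61
5307 = 3 × 29 × 61
LCM(671, 427, 5307) = 3 × 7 × 11 × 29 × 61 = 408639.
Orbits for period 427: 408639 / 427 = 957.

957 orbits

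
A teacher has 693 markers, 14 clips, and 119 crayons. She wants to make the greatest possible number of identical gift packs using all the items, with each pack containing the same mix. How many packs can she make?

7 packs

The pack count must divide each quantity, so the greatest is gcd(693, 14, 119).
693 = 3^2 × 7 × 11
14 = 2 × 7
119 = 7 × 17
gcd(693, 14, 119) = 7.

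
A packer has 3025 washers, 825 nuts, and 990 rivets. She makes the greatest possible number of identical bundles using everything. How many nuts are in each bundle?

Number of bundles = gcd(3025, 825, 990).
3025 = 5^2 × 11^2
825 = 3 × 5^2 × 11
990 = 2 × 3^2 × 5 × 11
gcd(3025, 825, 990) = 5 × 11 = 55.
nuts per bundle = 825 / 55 = 15.

15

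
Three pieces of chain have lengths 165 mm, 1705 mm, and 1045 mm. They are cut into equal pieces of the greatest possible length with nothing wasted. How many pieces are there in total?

Piece length = gcd(165, 1705, 1045).
165 = 3 × 5 × 11
1705 = 5 × 11 × 31
1045 = 5 × 11 × 19
gcd(165, 1705, 1045) = 5 × 11 = 55.
Total pieces = 165/55 + 1705/55 + 1045/55 = 3 + 31 + 19 = 53.

53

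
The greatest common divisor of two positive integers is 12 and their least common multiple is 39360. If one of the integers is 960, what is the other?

492

For two integers, gcd × lcm = product, so the other is (12 × 39360) / 960 = 472320 / 960 = 492.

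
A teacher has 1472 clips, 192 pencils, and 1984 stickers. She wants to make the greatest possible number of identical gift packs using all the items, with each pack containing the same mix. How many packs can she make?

The pack count must divide each quantity, so the greatest is gcd(1472, 192, 1984).
1472 = 2^6 × 23
192 = 2^6 × 3
1984 = 2^6 × 31
gcd(1472, 192, 1984) = 2^6 = 64.

64 packs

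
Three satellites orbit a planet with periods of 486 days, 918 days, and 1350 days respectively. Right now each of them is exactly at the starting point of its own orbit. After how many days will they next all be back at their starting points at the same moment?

We need the least common multiple of the intervals.
486 = 2 × 3^5
918 = 2 × 3^3 × 17
1350 = 2 × 3^3 × 5^2
LCM(486, 918, 1350) = 2 × 3^5 × 5^2 × 17 = 206550.

206550 days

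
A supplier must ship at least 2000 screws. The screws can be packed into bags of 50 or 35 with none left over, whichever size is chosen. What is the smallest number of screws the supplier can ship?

The number of screws must be a common multiple of 50 and 35, so a multiple of their LCM.
50 = 2 × 5^2
35 = 5 × 7
LCM(50, 35) = 2 × 5^2 × 7 = 350.
Smallest multiple of 350 that is ≥ 2000: ⌈2000/350⌉ × 350 = 6 × 350 = 2100.

2100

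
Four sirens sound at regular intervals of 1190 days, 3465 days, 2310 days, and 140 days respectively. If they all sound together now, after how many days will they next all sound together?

235620 days

The first simultaneous occurrence is after LCM of the individual periods.
1190 = 2 × 5 × 7 × 17
3465 = 3^2 × 5 × 7 × 11
2310 = 2 × 3 × 5 × 7 × 11
140 = 2^2 × 5 × 7
LCM(1190, 3465, 2310, 140) = 2^2 × 3^2 × 5 × 7 × 11 × 17 = 235620.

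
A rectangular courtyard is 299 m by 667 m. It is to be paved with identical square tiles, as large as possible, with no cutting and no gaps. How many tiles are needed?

377

Tile side = gcd(299, 667).
299 = 13 × 23
667 = 23 × 29
gcd(299, 667) = 23.
Tiles: (299/23) × (667/23) = 13 × 29 = 377.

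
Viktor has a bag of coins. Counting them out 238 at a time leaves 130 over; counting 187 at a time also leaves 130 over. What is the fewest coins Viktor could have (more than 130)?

2748

N − 130 must be a common multiple of 238 and 187.
238 = 2 × 7 × 17
187 = 11 × 17
LCM(238, 187) = 2 × 7 × 11 × 17 = 2618.
Smallest N > 130 is LCM + 130 = 2618 + 130 = 2748.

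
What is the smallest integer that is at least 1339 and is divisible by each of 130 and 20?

1560

The integer must be a common multiple of 130 and 20, so a multiple of their LCM.
130 = 2 × 5 × 13
20 = 2^2 × 5
LCM(130, 20) = 2^2 × 5 × 13 = 260.
Smallest multiple of 260 that is ≥ 1339: ⌈1339/260⌉ × 260 = 6 × 260 = 1560.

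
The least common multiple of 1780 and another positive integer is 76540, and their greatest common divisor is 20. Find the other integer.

gcd × lcm = product of the two integers, so the other integer is (20 × 76540) / 1780 = 860.

860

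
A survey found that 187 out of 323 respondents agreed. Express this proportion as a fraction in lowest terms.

187 = 11 × 17
323 = 17 × 19
gcd(187, 323) = 17.
Divide numerator and denominator by 17: 187/323 = 11/19.

11/19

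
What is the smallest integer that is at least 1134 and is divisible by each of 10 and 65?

1170

The integer must be a common multiple of 10 and 65, so a multiple of their LCM.
10 = 2 × 5
65 = 5 × 13
LCM(10, 65) = 2 × 5 × 13 = 130.
Smallest multiple of 130 that is ≥ 1134: ⌈1134/130⌉ × 130 = 9 × 130 = 1170.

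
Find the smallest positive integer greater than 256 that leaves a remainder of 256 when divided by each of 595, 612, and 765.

21676

N − 256 must be a common multiple of 595, 612, and 765.
595 = 5 × 7 × 17
612 = 2^2 × 3^2 × 17
765 = 3^2 × 5 × 17
LCM(595, 612, 765) = 2^2 × 3^2 × 5 × 7 × 17 = 21420.
Smallest N > 256 is LCM + 256 = 21420 + 256 = 21676.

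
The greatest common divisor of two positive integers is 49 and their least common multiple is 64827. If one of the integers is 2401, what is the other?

1323

For two integers, gcd × lcm = product, so the other is (49 × 64827) / 2401 = 3176523 / 2401 = 1323.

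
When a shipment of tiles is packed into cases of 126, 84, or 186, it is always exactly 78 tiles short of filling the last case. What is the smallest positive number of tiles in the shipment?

Being 78 short of a full case of size k means N ≡ −78 (mod k), i.e. N + 78 is a multiple of each size.
126 = 2 × 3^2 × 7
84 = 2^2 × 3 × 7
186 = 2 × 3 × 31
LCM(126, 84, 186) = 2^2 × 3^2 × 7 × 31 = 7812.
Smallest positive N is 7812 − 78 = 7734.

7734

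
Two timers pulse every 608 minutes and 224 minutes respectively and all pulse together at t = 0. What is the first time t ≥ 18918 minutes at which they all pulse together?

Joint pulses occur at multiples of LCM(608, 224).
608 = 2^5 × 19
224 = 2^5 × 7
LCM(608, 224) = 2^5 × 7 × 19 = 4256.
Smallest multiple of 4256 that is ≥ 18918: ⌈18918/4256⌉ × 4256 = 5 × 4256 = 21280.

21280 minutes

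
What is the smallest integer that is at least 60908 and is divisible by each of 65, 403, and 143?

66495

The integer must be a common multiple of 65, 403, and 143, so a multiple of their LCM.
65 = 5 × 13
403 = 13 × 31
143 = 11 × 13
LCM(65, 403, 143) = 5 × 11 × 13 × 31 = 22165.
Smallest multiple of 22165 that is ≥ 60908: ⌈60908/22165⌉ × 22165 = 3 × 22165 = 66495.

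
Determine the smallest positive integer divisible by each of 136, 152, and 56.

136 = 2^3 × 17
152 = 2^3 × 19
56 = 2^3 × 7
LCM(136, 152, 56) = 2^3 × 7 × 17 × 19 = 18088.

18088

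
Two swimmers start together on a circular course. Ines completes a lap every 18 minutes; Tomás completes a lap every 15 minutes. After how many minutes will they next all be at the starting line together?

We need the least common multiple of the intervals.
18 = 2 × 3^2
15 = 3 × 5
LCM(18, 15) = 2 × 3^2 × 5 = 90.

90 minutes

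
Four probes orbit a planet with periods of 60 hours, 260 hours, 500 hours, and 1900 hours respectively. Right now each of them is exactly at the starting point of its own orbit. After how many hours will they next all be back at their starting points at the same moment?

We need the least common multiple of the intervals.
60 = 2^2 × 3 × 5
260 = 2^2 × 5 × 13
500 = 2^2 × 5^3
1900 = 2^2 × 5^2 × 19
LCM(60, 260, 500, 1900) = 2^2 × 3 × 5^3 × 13 × 19 = 370500.

370500 hours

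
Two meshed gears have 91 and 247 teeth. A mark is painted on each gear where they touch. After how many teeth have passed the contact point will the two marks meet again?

1729 teeth

They coincide at every common multiple of the periods; the first is the LCM.
91 = 7 × 13
247 = 13 × 19
LCM(91, 247) = 7 × 13 × 19 = 1729.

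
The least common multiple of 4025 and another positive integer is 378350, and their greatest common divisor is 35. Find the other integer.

gcd × lcm = product of the two integers, so the other integer is (35 × 378350) / 4025 = 3290.

3290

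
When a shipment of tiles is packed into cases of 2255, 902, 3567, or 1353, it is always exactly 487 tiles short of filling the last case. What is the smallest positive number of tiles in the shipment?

391883

Being 487 short of a full case of size k means N ≡ −487 (mod k), i.e. N + 487 is a multiple of each size.
2255 = 5 × 11 × 41
902 = 2 × 11 × 41
3567 = 3 × 29 × 41
1353 = 3 × 11 × 41
LCM(2255, 902, 3567, 1353) = 2 × 3 × 5 × 11 × 29 × 41 = 392370.
Smallest positive N is 392370 − 487 = 391883.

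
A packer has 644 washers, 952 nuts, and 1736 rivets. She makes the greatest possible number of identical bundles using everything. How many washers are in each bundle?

Number of bundles = gcd(644, 952, 1736).
644 = 2^2 × 7 × 23
952 = 2^3 × 7 × 17
1736 = 2^3 × 7 × 31
gcd(644, 952, 1736) = 2^2 × 7 = 28.
washers per bundle = 644 / 28 = 23.

23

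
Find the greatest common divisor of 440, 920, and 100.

440 = 2^3 × 5 × 11
920 = 2^3 × 5 × 23
100 = 2^2 × 5^2
gcd(440, 920, 100) = 2^2 × 5 = 20.

20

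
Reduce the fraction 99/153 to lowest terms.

11/17

99 = 3^2 × 11
153 = 3^2 × 17
gcd(99, 153) = 3^2 = 9.
Divide numerator and denominator by 9: 99/153 = 11/17.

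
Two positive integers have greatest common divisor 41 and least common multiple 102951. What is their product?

For any two positive integers, gcd × lcm = product = 41 × 102951 = 4220991.

4220991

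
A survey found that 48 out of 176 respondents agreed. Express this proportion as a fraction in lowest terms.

48 = 2^4 × 3
176 = 2^4 × 11
gcd(48, 176) = 2^4 = 16.
Divide numerator and denominator by 16: 48/176 = 3/11.

3/11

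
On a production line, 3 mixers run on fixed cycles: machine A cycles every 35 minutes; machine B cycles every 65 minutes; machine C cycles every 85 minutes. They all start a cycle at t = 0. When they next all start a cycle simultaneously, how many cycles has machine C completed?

91 cycles

The first common completion time is the LCM of the periods.
35 = 5 × 7
65 = 5 × 13
85 = 5 × 17
LCM(35, 65, 85) = 5 × 7 × 13 × 17 = 7735.
Cycles for period 85: 7735 / 85 = 91.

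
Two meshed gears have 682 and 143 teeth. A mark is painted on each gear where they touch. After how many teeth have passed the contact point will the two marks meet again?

8866 teeth

We need the least common multiple of the intervals.
682 = 2 × 11 × 31
143 = 11 × 13
LCM(682, 143) = 2 × 11 × 13 × 31 = 8866.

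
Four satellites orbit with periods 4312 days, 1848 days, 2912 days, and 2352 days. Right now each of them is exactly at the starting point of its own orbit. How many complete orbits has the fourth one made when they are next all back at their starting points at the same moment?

The first common completion time is the LCM of the periods.
4312 = 2^3 × 7^2 × 11
1848 = 2^3 × 3 × 7 × 11
2912 = 2^5 × 7 × 13
2352 = 2^4 × 3 × 7^2
LCM(4312, 1848, 2912, 2352) = 2^5 × 3 × 7^2 × 11 × 13 = 672672.
Orbits for period 2352: 672672 / 2352 = 286.

286 orbits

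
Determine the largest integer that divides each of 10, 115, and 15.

5

10 = 2 × 5
115 = 5 × 23
15 = 3 × 5
gcd(10, 115, 15) = 5.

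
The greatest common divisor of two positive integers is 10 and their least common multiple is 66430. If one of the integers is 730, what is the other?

For two integers, gcd × lcm = product, so the other is (10 × 66430) / 730 = 664300 / 730 = 910.

910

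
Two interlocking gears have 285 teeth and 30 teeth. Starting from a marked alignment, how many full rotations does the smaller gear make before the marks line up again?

They are all back at their starting positions together after one LCM of the periods.
285 = 3 × 5 × 19
30 = 2 × 3 × 5
LCM(285, 30) = 2 × 3 × 5 × 19 = 570.
Rotations for period 30: 570 / 30 = 19.

19 rotations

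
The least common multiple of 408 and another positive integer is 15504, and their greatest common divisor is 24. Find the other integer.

gcd × lcm = product of the two integers, so the other integer is (24 × 15504) / 408 = 912.

912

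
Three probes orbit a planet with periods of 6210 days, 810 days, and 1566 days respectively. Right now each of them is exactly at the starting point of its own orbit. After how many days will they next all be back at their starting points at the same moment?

The first simultaneous occurrence is after LCM of the individual periods.
6210 = 2 × 3^3 × 5 × 23
810 = 2 × 3^4 × 5
1566 = 2 × 3^3 × 29
LCM(6210, 810, 1566) = 2 × 3^4 × 5 × 23 × 29 = 540270.

540270 days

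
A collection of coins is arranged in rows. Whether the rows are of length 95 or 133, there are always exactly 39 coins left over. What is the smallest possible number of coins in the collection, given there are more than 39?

704

N − 39 must be a common multiple of 95 and 133.
95 = 5 × 19
133 = 7 × 19
LCM(95, 133) = 5 × 7 × 19 = 665.
Smallest N > 39 is LCM + 39 = 665 + 39 = 704.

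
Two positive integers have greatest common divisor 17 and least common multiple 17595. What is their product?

For any two positive integers, gcd × lcm = product = 17 × 17595 = 299115.

299115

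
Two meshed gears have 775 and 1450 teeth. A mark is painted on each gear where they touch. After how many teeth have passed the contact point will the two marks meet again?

44950 teeth

The first simultaneous occurrence is after LCM of the individual periods.
775 = 5^2 × 31
1450 = 2 × 5^2 × 29
LCM(775, 1450) = 2 × 5^2 × 29 × 31 = 44950.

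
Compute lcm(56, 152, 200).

26600

56 = 2^3 × 7
152 = 2^3 × 19
200 = 2^3 × 5^2
LCM(56, 152, 200) = 2^3 × 5^2 × 7 × 19 = 26600.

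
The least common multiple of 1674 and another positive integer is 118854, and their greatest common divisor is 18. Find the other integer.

1278

gcd × lcm = product of the two integers, so the other integer is (18 × 118854) / 1674 = 1278.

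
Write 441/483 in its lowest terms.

441 = 3^2 × 7^2
483 = 3 × 7 × 23
gcd(441, 483) = 3 × 7 = 21.
Divide numerator and denominator by 21: 441/483 = 21/23.

21/23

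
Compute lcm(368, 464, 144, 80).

368 = 2^4 × 23
464 = 2^4 × 29
144 = 2^4 × 3^2
80 = 2^4 × 5
LCM(368, 464, 144, 80) = 2^4 × 3^2 × 5 × 23 × 29 = 480240.

480240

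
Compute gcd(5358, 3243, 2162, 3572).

47

5358 = 2 × 3 × 19 × 47
3243 = 3 × 23 × 47
2162 = 2 × 23 × 47
3572 = 2^2 × 19 × 47
gcd(5358, 3243, 2162, 3572) = 47.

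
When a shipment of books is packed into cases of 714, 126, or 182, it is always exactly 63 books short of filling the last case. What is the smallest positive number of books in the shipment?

27783

Being 63 short of a full case of size k means N ≡ −63 (mod k), i.e. N + 63 is a multiple of each size.
714 = 2 × 3 × 7 × 17
126 = 2 × 3^2 × 7
182 = 2 × 7 × 13
LCM(714, 126, 182) = 2 × 3^2 × 7 × 13 × 17 = 27846.
Smallest positive N is 27846 − 63 = 27783.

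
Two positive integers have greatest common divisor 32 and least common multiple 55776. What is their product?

For any two positive integers, gcd × lcm = product = 32 × 55776 = 1784832.

1784832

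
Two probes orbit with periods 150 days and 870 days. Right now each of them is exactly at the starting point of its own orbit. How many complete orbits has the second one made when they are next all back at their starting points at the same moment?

They are all back at their starting positions together after one LCM of the periods.
150 = 2 × 3 × 5^2
870 = 2 × 3 × 5 × 29
LCM(150, 870) = 2 × 3 × 5^2 × 29 = 4350.
Orbits for period 870: 4350 / 870 = 5.

5 orbits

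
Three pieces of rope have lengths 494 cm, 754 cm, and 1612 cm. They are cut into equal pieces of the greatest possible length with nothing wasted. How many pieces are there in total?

Piece length = gcd(494, 754, 1612).
494 = 2 × 13 × 19
754 = 2 × 13 × 29
1612 = 2^2 × 13 × 31
gcd(494, 754, 1612) = 2 × 13 = 26.
Total pieces = 494/26 + 754/26 + 1612/26 = 19 + 29 + 62 = 110.

110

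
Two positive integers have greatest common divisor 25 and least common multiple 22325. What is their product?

For any two positive integers, gcd × lcm = product = 25 × 22325 = 558125.

558125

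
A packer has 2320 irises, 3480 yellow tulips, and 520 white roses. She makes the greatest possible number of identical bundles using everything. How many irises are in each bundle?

Number of bundles = gcd(2320, 3480, 520).
2320 = 2^4 × 5 × 29
3480 = 2^3 × 3 × 5 × 29
520 = 2^3 × 5 × 13
gcd(2320, 3480, 520) = 2^3 × 5 = 40.
irises per bundle = 2320 / 40 = 58.

58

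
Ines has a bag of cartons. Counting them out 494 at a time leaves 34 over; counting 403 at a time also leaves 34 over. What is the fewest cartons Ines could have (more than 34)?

15348

N − 34 must be a common multiple of 494 and 403.
494 = 2 × 13 × 19
403 = 13 × 31
LCM(494, 403) = 2 × 13 × 19 × 31 = 15314.
Smallest N > 34 is LCM + 34 = 15314 + 34 = 15348.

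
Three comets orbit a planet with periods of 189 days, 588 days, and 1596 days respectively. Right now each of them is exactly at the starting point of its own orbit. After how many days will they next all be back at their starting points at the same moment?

100548 days

We need the least common multiple of the intervals.
189 = 3^3 × 7
588 = 2^2 × 3 × 7^2
1596 = 2^2 × 3 × 7 × 19
LCM(189, 588, 1596) = 2^2 × 3^3 × 7^2 × 19 = 100548.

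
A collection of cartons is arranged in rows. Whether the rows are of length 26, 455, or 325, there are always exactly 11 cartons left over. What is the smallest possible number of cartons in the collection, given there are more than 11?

N − 11 must be a common multiple of 26, 455, and 325.
26 = 2 × 13
455 = 5 × 7 × 13
325 = 5^2 × 13
LCM(26, 455, 325) = 2 × 5^2 × 7 × 13 = 4550.
Smallest N > 11 is LCM + 11 = 4550 + 11 = 4561.

4561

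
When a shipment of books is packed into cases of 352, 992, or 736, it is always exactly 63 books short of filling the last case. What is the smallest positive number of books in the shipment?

Being 63 short of a full case of size k means N ≡ −63 (mod k), i.e. N + 63 is a multiple of each size.
352 = 2^5 × 11
992 = 2^5 × 31
736 = 2^5 × 23
LCM(352, 992, 736) = 2^5 × 11 × 23 × 31 = 250976.
Smallest positive N is 250976 − 63 = 250913.

250913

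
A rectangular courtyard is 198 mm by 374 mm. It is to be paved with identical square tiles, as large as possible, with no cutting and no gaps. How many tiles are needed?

153

Tile side = gcd(198, 374).
198 = 2 × 3^2 × 11
374 = 2 × 11 × 17
gcd(198, 374) = 2 × 11 = 22.
Tiles: (198/22) × (374/22) = 9 × 17 = 153.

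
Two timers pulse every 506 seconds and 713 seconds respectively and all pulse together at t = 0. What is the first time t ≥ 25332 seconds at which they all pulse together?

31372 seconds

Joint pulses occur at multiples of LCM(506, 713).
506 = 2 × 11 × 23
713 = 23 × 31
LCM(506, 713) = 2 × 11 × 23 × 31 = 15686.
Smallest multiple of 15686 that is ≥ 25332: ⌈25332/15686⌉ × 15686 = 2 × 15686 = 31372.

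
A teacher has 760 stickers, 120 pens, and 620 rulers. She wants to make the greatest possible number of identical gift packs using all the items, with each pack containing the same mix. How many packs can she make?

The pack count must divide each quantity, so the greatest is gcd(760, 120, 620).
760 = 2^3 × 5 × 19
120 = 2^3 × 3 × 5
620 = 2^2 × 5 × 31
gcd(760, 120, 620) = 2^2 × 5 = 20.

20 packs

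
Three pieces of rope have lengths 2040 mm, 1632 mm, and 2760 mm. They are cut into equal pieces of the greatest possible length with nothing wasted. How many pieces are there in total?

Piece length = gcd(2040, 1632, 2760).
2040 = 2^3 × 3 × 5 × 17
1632 = 2^5 × 3 × 17
2760 = 2^3 × 3 × 5 × 23
gcd(2040, 1632, 2760) = 2^3 × 3 = 24.
Total pieces = 2040/24 + 1632/24 + 2760/24 = 85 + 68 + 115 = 268.

268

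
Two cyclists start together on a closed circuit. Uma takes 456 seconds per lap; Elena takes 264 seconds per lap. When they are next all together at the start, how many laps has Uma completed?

11 laps

All finish a whole number of cycles simultaneously at t = LCM of the periods.
456 = 2^3 × 3 × 19
264 = 2^3 × 3 × 11
LCM(456, 264) = 2^3 × 3 × 11 × 19 = 5016.
Laps for period 456: 5016 / 456 = 11.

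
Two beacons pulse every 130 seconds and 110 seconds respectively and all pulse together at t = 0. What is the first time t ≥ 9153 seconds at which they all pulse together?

Joint pulses occur at multiples of LCM(130, 110).
130 = 2 × 5 × 13
110 = 2 × 5 × 11
LCM(130, 110) = 2 × 5 × 11 × 13 = 1430.
Smallest multiple of 1430 that is ≥ 9153: ⌈9153/1430⌉ × 1430 = 7 × 1430 = 10010.

10010 seconds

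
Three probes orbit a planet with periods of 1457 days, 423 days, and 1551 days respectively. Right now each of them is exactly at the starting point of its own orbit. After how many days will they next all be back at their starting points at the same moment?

144243 days

We need the least common multiple of the intervals.
1457 = 31 × 47
423 = 3^2 × 47
1551 = 3 × 11 × 47
LCM(1457, 423, 1551) = 3^2 × 11 × 31 × 47 = 144243.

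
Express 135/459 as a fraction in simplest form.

5/17

135 = 3^3 × 5
459 = 3^3 × 17
gcd(135, 459) = 3^3 = 27.
Divide numerator and denominator by 27: 135/459 = 5/17.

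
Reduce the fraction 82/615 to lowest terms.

82 = 2 × 41
615 = 3 × 5 × 41
gcd(82, 615) = 41.
Divide numerator and denominator by 41: 82/615 = 2/15.

2/15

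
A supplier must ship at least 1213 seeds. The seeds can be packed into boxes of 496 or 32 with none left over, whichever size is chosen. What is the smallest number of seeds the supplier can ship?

The number of seeds must be a common multiple of 496 and 32, so a multiple of their LCM.
496 = 2^4 × 31
32 = 2^5
LCM(496, 32) = 2^5 × 31 = 992.
Smallest multiple of 992 that is ≥ 1213: ⌈1213/992⌉ × 992 = 2 × 992 = 1984.

1984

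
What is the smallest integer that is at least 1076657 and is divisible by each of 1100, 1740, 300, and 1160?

The integer must be a common multiple of 1100, 1740, 300, and 1160, so a multiple of their LCM.
1100 = 2^2 × 5^2 × 11
1740 = 2^2 × 3 × 5 × 29
300 = 2^2 × 3 × 5^2
1160 = 2^3 × 5 × 29
LCM(1100, 1740, 300, 1160) = 2^3 × 3 × 5^2 × 11 × 29 = 191400.
Smallest multiple of 191400 that is ≥ 1076657: ⌈1076657/191400⌉ × 191400 = 6 × 191400 = 1148400.

1148400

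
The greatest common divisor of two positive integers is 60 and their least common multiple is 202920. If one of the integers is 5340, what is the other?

2280

For two integers, gcd × lcm = product, so the other is (60 × 202920) / 5340 = 12175200 / 5340 = 2280.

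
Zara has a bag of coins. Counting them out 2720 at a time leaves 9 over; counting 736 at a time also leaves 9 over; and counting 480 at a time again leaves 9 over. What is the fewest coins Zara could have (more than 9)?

187689

N − 9 must be a common multiple of 2720, 736, and 480.
2720 = 2^5 × 5 × 17
736 = 2^5 × 23
480 = 2^5 × 3 × 5
LCM(2720, 736, 480) = 2^5 × 3 × 5 × 17 × 23 = 187680.
Smallest N > 9 is LCM + 9 = 187680 + 9 = 187689.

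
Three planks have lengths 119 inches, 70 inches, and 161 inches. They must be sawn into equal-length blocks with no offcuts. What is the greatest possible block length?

7 inches

The block length must divide every plank, so the greatest is gcd(119, 70, 161).
119 = 7 × 17
70 = 2 × 5 × 7
161 = 7 × 23
gcd(119, 70, 161) = 7.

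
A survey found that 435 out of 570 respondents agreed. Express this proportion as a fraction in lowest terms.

29/38

435 = 3 × 5 × 29
570 = 2 × 3 × 5 × 19
gcd(435, 570) = 3 × 5 = 15.
Divide numerator and denominator by 15: 435/570 = 29/38.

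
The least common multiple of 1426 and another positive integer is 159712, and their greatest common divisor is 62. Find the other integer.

6944

gcd × lcm = product of the two integers, so the other integer is (62 × 159712) / 1426 = 6944.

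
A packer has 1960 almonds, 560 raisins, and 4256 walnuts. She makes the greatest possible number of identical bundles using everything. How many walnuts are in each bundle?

76

Number of bundles = gcd(1960, 560, 4256).
1960 = 2^3 × 5 × 7^2
560 = 2^4 × 5 × 7
4256 = 2^5 × 7 × 19
gcd(1960, 560, 4256) = 2^3 × 7 = 56.
walnuts per bundle = 4256 / 56 = 76.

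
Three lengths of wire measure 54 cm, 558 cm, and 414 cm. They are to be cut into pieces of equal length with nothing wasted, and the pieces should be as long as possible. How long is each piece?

The greatest length dividing all of 54, 558, and 414 is their gcd.
54 = 2 × 3^3
558 = 2 × 3^2 × 31
414 = 2 × 3^2 × 23
gcd(54, 558, 414) = 2 × 3^2 = 18.

18 cm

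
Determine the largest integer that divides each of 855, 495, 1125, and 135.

855 = 3^2 × 5 × 19
495 = 3^2 × 5 × 11
1125 = 3^2 × 5^3
135 = 3^3 × 5
gcd(855, 495, 1125, 135) = 3^2 × 5 = 45.

45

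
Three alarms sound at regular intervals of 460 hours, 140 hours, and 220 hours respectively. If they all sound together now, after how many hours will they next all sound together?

The first simultaneous occurrence is after LCM of the individual periods.
460 = 2^2 × 5 × 23
140 = 2^2 × 5 × 7
220 = 2^2 × 5 × 11
LCM(460, 140, 220) = 2^2 × 5 × 7 × 11 × 23 = 35420.

35420 hours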